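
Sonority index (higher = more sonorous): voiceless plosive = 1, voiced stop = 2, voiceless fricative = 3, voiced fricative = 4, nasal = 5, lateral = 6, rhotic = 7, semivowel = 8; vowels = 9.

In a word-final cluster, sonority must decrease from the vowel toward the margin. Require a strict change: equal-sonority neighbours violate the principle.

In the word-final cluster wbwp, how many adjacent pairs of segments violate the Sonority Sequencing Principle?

/w/ — semivowel, sonority 8.
/b/ — voiced stop, sonority 2.
/w/ — semivowel, sonority 8.
/p/ — voiceless plosive, sonority 1.
/w/→/b/: 8→2 (falls) — ok.
/b/→/w/: 2→8 (does not fall) — violation.
/w/→/p/: 8→1 (falls) — ok.

1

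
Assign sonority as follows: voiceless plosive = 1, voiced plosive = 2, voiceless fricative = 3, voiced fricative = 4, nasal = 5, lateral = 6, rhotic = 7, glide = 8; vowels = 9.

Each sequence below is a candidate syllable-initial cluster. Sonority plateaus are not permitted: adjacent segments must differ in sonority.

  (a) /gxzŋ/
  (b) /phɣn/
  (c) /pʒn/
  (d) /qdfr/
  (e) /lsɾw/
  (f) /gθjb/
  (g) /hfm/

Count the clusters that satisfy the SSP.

(a) sonority 2-3-4-5: well-formed.
(b) sonority 1-3-4-5: well-formed.
(c) sonority 1-4-5: well-formed.
(d) sonority 1-2-3-7: well-formed.
(e) sonority 6-3-7-8: ill-formed.
(f) sonority 2-3-8-2: ill-formed.
(g) sonority 3-3-5: ill-formed.

4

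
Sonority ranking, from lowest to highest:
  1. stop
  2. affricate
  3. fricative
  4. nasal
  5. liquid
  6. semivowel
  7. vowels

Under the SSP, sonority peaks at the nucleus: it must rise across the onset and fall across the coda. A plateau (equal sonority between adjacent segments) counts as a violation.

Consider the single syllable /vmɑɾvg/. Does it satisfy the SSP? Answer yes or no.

yes

Onset: /v/ is a fricative (sonority 3), /m/ is a nasal (sonority 4); then the nucleus /ɑ/ (sonority 7).
Onset profile 3-4-7 — rises to the nucleus.
Coda: /ɾ/ is a liquid (sonority 5), /v/ is a fricative (sonority 3), /g/ is a stop (sonority 1).
Coda profile 7-5-3-1 — falls from the nucleus.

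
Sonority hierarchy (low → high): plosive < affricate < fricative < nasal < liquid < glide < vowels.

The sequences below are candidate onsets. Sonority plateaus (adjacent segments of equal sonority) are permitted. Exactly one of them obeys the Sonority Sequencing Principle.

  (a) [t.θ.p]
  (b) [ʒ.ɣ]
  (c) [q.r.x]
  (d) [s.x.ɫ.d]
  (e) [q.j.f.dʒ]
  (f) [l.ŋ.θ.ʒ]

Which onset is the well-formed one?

(a) [t.θ.p]: profile 1-3-1 — violates.
(b) [ʒ.ɣ]: profile 3-3 — obeys.
(c) [q.r.x]: profile 1-5-3 — violates.
(d) [s.x.ɫ.d]: profile 3-3-5-1 — violates.
(e) [q.j.f.dʒ]: profile 1-6-3-2 — violates.
(f) [l.ŋ.θ.ʒ]: profile 5-4-3-3 — violates.

b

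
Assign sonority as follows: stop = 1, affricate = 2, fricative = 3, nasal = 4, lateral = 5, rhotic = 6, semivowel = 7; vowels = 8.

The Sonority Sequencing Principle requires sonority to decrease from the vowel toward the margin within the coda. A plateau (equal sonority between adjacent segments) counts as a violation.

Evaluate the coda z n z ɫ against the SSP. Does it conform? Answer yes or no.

no

/z/ — fricative, sonority 3.
/n/ — nasal, sonority 4.
/z/ — fricative, sonority 3.
/ɫ/ — lateral, sonority 5.
The profile is 3-4-3-5. Between /z/ (3) and /n/ (4) sonority does not fall, so the cluster violates the SSP.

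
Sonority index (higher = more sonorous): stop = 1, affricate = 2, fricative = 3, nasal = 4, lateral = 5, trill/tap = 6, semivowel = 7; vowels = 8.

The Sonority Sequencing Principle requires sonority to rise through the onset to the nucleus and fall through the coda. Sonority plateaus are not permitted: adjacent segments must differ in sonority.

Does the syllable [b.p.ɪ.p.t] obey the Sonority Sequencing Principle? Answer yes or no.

no

Onset: /b/ is a stop (sonority 1), /p/ is a stop (sonority 1); then the nucleus /ɪ/ (sonority 8).
Onset profile 1-1-8 — does not strictly rise throughout.
Coda: /p/ is a stop (sonority 1), /t/ is a stop (sonority 1).
Coda profile 8-1-1 — does not strictly fall throughout.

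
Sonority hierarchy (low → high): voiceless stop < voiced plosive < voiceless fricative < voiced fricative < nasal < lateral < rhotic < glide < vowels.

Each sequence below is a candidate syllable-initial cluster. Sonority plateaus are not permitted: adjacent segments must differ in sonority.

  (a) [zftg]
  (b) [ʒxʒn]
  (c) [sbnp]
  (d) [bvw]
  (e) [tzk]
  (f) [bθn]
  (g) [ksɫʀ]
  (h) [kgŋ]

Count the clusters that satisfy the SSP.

(a) sonority 4-3-1-2: ill-formed.
(b) sonority 4-3-4-5: ill-formed.
(c) sonority 3-2-5-1: ill-formed.
(d) sonority 2-4-8: well-formed.
(e) sonority 1-4-1: ill-formed.
(f) sonority 2-3-5: well-formed.
(g) sonority 1-3-6-7: well-formed.
(h) sonority 1-2-5: well-formed.

4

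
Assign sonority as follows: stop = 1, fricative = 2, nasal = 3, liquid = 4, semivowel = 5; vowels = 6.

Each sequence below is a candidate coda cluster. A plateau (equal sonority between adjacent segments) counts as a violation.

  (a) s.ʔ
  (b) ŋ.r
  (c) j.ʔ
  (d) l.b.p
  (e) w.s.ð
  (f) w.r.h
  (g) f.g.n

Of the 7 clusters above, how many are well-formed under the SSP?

3

(a) 2-1 → obeys
(b) 3-4 → violates
(c) 5-1 → obeys
(d) 4-1-1 → violates
(e) 5-2-2 → violates
(f) 5-4-2 → obeys
(g) 2-1-3 → violates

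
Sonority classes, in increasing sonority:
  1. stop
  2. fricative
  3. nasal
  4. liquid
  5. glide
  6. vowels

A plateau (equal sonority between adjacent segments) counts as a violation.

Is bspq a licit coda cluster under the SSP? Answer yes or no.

/b/ — stop, sonority 1.
/s/ — fricative, sonority 2.
/p/ — stop, sonority 1.
/q/ — stop, sonority 1.
The profile is 1-2-1-1. Between /b/ (1) and /s/ (2) sonority does not fall, so the cluster violates the SSP.

no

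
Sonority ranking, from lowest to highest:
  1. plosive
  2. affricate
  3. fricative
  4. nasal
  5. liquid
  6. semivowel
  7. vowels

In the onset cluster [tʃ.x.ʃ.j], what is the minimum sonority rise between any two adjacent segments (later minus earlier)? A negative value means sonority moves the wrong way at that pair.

0

/tʃ/ is an affricate (sonority 2).
/x/ is a fricative (sonority 3).
/ʃ/ is a fricative (sonority 3).
/j/ is a semivowel (sonority 6).
/tʃ/→/x/: change +1.
/x/→/ʃ/: change +0.
/ʃ/→/j/: change +3.
Minimum = 0.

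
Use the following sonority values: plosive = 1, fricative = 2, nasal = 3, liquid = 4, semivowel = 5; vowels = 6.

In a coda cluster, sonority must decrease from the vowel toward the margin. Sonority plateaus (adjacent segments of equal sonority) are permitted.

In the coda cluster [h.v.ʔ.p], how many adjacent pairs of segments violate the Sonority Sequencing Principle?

/h/ is a fricative (sonority 2).
/v/ is a fricative (sonority 2).
/ʔ/ is a plosive (sonority 1).
/p/ is a plosive (sonority 1).
/h/→/v/: 2→2 (plateau, allowed) — ok.
/v/→/ʔ/: 2→1 (falls) — ok.
/ʔ/→/p/: 1→1 (plateau, allowed) — ok.

0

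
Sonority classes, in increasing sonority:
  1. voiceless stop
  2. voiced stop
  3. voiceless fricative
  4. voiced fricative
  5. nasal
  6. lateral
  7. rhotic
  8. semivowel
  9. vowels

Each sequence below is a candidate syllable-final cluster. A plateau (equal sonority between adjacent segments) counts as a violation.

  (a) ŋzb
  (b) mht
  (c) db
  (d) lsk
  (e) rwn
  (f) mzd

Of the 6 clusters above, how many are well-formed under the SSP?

(a) ŋzb: profile 5-4-2 — obeys.
(b) mht: profile 5-3-1 — obeys.
(c) db: profile 2-2 — violates.
(d) lsk: profile 6-3-1 — obeys.
(e) rwn: profile 7-8-5 — violates.
(f) mzd: profile 5-4-2 — obeys.

4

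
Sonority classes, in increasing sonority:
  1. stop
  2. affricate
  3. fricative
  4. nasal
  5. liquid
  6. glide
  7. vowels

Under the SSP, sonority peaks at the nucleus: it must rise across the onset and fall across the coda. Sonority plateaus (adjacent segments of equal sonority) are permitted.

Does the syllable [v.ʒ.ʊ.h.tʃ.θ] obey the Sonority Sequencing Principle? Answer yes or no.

no

Onset: /v/ is a fricative (sonority 3), /ʒ/ is a fricative (sonority 3); then the nucleus /ʊ/ (sonority 7).
Onset profile 3-3-7 — rises to the nucleus.
Coda: /h/ is a fricative (sonority 3), /tʃ/ is an affricate (sonority 2), /θ/ is a fricative (sonority 3).
Coda profile 7-3-2-3 — does not fall throughout.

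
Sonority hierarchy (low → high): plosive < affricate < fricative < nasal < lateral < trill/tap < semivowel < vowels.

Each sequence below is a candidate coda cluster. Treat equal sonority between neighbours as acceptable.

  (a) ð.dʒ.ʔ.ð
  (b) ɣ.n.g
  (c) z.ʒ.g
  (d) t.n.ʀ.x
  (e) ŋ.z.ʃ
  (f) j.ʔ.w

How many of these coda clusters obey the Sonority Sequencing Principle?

(a) sonority 3-2-1-3: ill-formed.
(b) sonority 3-4-1: ill-formed.
(c) sonority 3-3-1: well-formed.
(d) sonority 1-4-6-3: ill-formed.
(e) sonority 4-3-3: well-formed.
(f) sonority 7-1-7: ill-formed.

2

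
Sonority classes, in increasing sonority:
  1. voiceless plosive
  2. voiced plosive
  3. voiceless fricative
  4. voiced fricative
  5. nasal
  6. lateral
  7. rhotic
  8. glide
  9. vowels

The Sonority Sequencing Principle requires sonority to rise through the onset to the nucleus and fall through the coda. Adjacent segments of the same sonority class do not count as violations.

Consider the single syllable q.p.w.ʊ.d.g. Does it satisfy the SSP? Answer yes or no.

yes

Onset: /q/ is a voiceless plosive (sonority 1), /p/ is a voiceless plosive (sonority 1), /w/ is a glide (sonority 8); then the nucleus /ʊ/ (sonority 9).
Onset profile 1-1-8-9 — rises to the nucleus.
Coda: /d/ is a voiced plosive (sonority 2), /g/ is a voiced plosive (sonority 2).
Coda profile 9-2-2 — falls from the nucleus.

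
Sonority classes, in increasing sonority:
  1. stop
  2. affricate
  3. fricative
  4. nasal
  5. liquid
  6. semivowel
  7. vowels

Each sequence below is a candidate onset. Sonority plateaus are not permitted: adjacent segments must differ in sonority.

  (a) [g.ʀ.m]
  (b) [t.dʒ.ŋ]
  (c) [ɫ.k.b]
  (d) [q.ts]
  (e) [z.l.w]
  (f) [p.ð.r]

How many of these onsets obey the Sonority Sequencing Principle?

4

(a) sonority 1-5-4: ill-formed.
(b) sonority 1-2-4: well-formed.
(c) sonority 5-1-1: ill-formed.
(d) sonority 1-2: well-formed.
(e) sonority 3-5-6: well-formed.
(f) sonority 1-3-5: well-formed.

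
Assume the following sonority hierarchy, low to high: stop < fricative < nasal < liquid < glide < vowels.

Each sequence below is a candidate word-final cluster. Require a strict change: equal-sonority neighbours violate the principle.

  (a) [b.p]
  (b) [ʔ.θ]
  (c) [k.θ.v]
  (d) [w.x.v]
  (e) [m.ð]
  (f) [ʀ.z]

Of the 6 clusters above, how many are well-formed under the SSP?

(a) [b.p]: profile 1-1 — violates.
(b) [ʔ.θ]: profile 1-2 — violates.
(c) [k.θ.v]: profile 1-2-2 — violates.
(d) [w.x.v]: profile 5-2-2 — violates.
(e) [m.ð]: profile 3-2 — obeys.
(f) [ʀ.z]: profile 4-2 — obeys.

2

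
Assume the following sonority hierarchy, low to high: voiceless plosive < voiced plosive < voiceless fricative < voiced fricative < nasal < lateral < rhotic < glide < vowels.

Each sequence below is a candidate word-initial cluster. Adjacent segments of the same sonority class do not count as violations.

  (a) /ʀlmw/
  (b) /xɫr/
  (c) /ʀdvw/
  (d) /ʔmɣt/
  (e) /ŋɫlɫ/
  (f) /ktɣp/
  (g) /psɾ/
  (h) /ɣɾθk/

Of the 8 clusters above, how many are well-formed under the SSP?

(a) 7-6-5-8 → violates
(b) 3-6-7 → obeys
(c) 7-2-4-8 → violates
(d) 1-5-4-1 → violates
(e) 5-6-6-6 → obeys
(f) 1-1-4-1 → violates
(g) 1-3-7 → obeys
(h) 4-7-3-1 → violates

3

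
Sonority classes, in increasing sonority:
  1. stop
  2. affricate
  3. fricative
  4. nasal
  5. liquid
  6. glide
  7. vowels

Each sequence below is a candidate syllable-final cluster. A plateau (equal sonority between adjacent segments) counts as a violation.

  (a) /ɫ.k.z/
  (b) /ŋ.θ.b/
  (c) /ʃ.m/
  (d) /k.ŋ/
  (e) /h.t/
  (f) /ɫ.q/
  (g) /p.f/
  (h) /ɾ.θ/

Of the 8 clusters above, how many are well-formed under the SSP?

4

(a) sonority 5-1-3: ill-formed.
(b) sonority 4-3-1: well-formed.
(c) sonority 3-4: ill-formed.
(d) sonority 1-4: ill-formed.
(e) sonority 3-1: well-formed.
(f) sonority 5-1: well-formed.
(g) sonority 1-3: ill-formed.
(h) sonority 5-3: well-formed.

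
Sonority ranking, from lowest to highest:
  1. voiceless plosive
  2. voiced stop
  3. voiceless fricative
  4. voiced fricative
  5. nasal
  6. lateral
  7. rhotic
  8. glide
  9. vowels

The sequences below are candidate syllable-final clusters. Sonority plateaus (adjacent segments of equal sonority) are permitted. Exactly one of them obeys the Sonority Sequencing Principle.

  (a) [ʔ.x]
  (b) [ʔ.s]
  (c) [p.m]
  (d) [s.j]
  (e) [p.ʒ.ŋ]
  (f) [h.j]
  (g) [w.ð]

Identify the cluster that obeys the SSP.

g

(a) [ʔ.x]: profile 1-3 — violates.
(b) [ʔ.s]: profile 1-3 — violates.
(c) [p.m]: profile 1-5 — violates.
(d) [s.j]: profile 3-8 — violates.
(e) [p.ʒ.ŋ]: profile 1-4-5 — violates.
(f) [h.j]: profile 3-8 — violates.
(g) [w.ð]: profile 8-4 — obeys.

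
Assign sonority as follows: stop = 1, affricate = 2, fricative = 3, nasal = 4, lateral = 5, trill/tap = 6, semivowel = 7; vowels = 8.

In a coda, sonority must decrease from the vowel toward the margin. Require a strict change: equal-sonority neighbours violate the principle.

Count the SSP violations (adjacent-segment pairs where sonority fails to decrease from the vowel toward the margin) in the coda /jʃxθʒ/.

/j/ — semivowel, sonority 7.
/ʃ/ — fricative, sonority 3.
/x/ — fricative, sonority 3.
/θ/ — fricative, sonority 3.
/ʒ/ — fricative, sonority 3.
/j/→/ʃ/: 7→3 (falls) — ok.
/ʃ/→/x/: 3→3 (plateau) — violation.
/x/→/θ/: 3→3 (plateau) — violation.
/θ/→/ʒ/: 3→3 (plateau) — violation.

3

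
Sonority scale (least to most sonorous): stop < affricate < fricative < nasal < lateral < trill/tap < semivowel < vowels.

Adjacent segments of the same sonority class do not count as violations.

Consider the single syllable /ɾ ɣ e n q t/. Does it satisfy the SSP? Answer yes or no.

no

Onset: /ɾ/ is a trill/tap (sonority 6), /ɣ/ is a fricative (sonority 3); then the nucleus /e/ (sonority 8).
Onset profile 6-3-8 — does not rise throughout.
Coda: /n/ is a nasal (sonority 4), /q/ is a stop (sonority 1), /t/ is a stop (sonority 1).
Coda profile 8-4-1-1 — falls from the nucleus.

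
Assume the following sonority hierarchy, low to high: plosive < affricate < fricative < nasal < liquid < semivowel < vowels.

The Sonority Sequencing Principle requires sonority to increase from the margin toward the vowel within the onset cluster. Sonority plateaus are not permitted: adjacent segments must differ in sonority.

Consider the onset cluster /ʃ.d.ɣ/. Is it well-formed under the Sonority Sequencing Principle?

/ʃ/ — fricative, sonority 3.
/d/ — plosive, sonority 1.
/ɣ/ — fricative, sonority 3.
The profile is 3-1-3. Between /ʃ/ (3) and /d/ (1) sonority does not rise, so the cluster violates the SSP.

no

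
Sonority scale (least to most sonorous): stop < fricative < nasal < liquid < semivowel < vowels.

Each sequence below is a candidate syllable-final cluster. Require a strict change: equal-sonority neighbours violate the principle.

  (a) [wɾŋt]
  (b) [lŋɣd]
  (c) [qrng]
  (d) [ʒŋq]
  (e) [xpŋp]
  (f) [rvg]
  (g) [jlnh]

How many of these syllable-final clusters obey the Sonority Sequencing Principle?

4

(a) [wɾŋt]: profile 5-4-3-1 — obeys.
(b) [lŋɣd]: profile 4-3-2-1 — obeys.
(c) [qrng]: profile 1-4-3-1 — violates.
(d) [ʒŋq]: profile 2-3-1 — violates.
(e) [xpŋp]: profile 2-1-3-1 — violates.
(f) [rvg]: profile 4-2-1 — obeys.
(g) [jlnh]: profile 5-4-3-2 — obeys.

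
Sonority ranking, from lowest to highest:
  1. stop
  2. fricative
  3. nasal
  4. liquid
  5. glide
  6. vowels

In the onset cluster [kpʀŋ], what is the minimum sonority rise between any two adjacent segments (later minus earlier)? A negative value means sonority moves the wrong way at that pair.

/k/: stop = 1.
/p/: stop = 1.
/ʀ/: liquid = 4.
/ŋ/: nasal = 3.
/k/→/p/: change +0.
/p/→/ʀ/: change +3.
/ʀ/→/ŋ/: change -1.
Minimum = -1.

-1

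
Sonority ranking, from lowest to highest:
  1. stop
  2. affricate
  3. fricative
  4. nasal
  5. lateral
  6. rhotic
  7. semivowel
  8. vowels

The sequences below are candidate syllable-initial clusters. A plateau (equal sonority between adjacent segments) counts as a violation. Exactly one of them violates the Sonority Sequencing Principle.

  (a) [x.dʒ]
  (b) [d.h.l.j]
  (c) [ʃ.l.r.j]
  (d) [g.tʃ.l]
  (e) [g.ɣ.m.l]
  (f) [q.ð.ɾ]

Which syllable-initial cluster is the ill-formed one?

a

(a) [x.dʒ]: profile 3-2 — violates.
(b) [d.h.l.j]: profile 1-3-5-7 — obeys.
(c) [ʃ.l.r.j]: profile 3-5-6-7 — obeys.
(d) [g.tʃ.l]: profile 1-2-5 — obeys.
(e) [g.ɣ.m.l]: profile 1-3-4-5 — obeys.
(f) [q.ð.ɾ]: profile 1-3-6 — obeys.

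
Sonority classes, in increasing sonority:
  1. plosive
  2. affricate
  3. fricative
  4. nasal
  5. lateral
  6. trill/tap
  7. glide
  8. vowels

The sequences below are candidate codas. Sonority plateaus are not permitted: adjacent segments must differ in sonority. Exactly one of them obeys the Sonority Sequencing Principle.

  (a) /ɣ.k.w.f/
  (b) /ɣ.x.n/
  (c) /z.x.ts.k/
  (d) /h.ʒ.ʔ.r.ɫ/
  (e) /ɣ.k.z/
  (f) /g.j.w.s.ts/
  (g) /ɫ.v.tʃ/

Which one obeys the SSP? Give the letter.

(a) sonority 3-1-7-3: ill-formed.
(b) sonority 3-3-4: ill-formed.
(c) sonority 3-3-2-1: ill-formed.
(d) sonority 3-3-1-6-5: ill-formed.
(e) sonority 3-1-3: ill-formed.
(f) sonority 1-7-7-3-2: ill-formed.
(g) sonority 5-3-2: well-formed.

g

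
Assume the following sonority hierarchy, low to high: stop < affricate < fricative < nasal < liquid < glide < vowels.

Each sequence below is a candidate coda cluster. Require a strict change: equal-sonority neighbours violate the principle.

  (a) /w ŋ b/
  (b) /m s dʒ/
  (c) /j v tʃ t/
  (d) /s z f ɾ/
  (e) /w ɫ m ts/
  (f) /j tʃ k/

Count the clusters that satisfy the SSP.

(a) 6-4-1 → obeys
(b) 4-3-2 → obeys
(c) 6-3-2-1 → obeys
(d) 3-3-3-5 → violates
(e) 6-5-4-2 → obeys
(f) 6-2-1 → obeys

5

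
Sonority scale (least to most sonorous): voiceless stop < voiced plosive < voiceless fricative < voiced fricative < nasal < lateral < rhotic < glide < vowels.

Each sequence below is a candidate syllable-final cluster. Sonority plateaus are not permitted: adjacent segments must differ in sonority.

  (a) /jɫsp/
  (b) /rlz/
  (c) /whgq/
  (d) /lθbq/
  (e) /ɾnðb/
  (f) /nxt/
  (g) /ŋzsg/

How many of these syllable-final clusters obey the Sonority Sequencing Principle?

(a) /jɫsp/: profile 8-6-3-1 — obeys.
(b) /rlz/: profile 7-6-4 — obeys.
(c) /whgq/: profile 8-3-2-1 — obeys.
(d) /lθbq/: profile 6-3-2-1 — obeys.
(e) /ɾnðb/: profile 7-5-4-2 — obeys.
(f) /nxt/: profile 5-3-1 — obeys.
(g) /ŋzsg/: profile 5-4-3-2 — obeys.

7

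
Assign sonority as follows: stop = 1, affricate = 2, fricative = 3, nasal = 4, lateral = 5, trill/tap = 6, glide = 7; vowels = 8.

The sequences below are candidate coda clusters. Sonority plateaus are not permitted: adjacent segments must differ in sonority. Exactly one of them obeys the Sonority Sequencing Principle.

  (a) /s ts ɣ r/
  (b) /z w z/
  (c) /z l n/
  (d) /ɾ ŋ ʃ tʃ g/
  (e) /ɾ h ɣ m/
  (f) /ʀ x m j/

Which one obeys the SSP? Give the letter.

(a) /s ts ɣ r/: profile 3-2-3-6 — violates.
(b) /z w z/: profile 3-7-3 — violates.
(c) /z l n/: profile 3-5-4 — violates.
(d) /ɾ ŋ ʃ tʃ g/: profile 6-4-3-2-1 — obeys.
(e) /ɾ h ɣ m/: profile 6-3-3-4 — violates.
(f) /ʀ x m j/: profile 6-3-4-7 — violates.

d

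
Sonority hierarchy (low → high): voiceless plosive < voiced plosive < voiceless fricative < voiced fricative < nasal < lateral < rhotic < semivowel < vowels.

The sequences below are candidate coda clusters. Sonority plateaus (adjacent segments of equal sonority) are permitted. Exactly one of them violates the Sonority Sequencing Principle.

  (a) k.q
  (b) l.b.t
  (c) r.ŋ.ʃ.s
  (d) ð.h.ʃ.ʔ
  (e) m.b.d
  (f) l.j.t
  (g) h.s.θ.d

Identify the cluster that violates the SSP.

(a) 1-1 → obeys
(b) 6-2-1 → obeys
(c) 7-5-3-3 → obeys
(d) 4-3-3-1 → obeys
(e) 5-2-2 → obeys
(f) 6-8-1 → violates
(g) 3-3-3-2 → obeys

f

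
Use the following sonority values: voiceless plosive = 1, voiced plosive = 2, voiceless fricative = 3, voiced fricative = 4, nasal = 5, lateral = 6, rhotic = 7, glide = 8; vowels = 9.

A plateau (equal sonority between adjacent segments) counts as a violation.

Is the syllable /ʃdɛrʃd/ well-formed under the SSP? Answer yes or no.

Onset: /ʃ/ is a voiceless fricative (sonority 3), /d/ is a voiced plosive (sonority 2); then the nucleus /ɛ/ (sonority 9).
Onset profile 3-2-9 — does not strictly rise throughout.
Coda: /r/ is a rhotic (sonority 7), /ʃ/ is a voiceless fricative (sonority 3), /d/ is a voiced plosive (sonority 2).
Coda profile 9-7-3-2 — falls from the nucleus.

no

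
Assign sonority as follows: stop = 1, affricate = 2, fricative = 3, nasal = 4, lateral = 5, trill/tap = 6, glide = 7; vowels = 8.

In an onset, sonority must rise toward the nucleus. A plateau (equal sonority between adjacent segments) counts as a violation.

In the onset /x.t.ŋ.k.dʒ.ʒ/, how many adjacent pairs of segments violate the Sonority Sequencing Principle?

2

/x/ — fricative, sonority 3.
/t/ — stop, sonority 1.
/ŋ/ — nasal, sonority 4.
/k/ — stop, sonority 1.
/dʒ/ — affricate, sonority 2.
/ʒ/ — fricative, sonority 3.
/x/→/t/: 3→1 (does not rise) — violation.
/t/→/ŋ/: 1→4 (rises) — ok.
/ŋ/→/k/: 4→1 (does not rise) — violation.
/k/→/dʒ/: 1→2 (rises) — ok.
/dʒ/→/ʒ/: 2→3 (rises) — ok.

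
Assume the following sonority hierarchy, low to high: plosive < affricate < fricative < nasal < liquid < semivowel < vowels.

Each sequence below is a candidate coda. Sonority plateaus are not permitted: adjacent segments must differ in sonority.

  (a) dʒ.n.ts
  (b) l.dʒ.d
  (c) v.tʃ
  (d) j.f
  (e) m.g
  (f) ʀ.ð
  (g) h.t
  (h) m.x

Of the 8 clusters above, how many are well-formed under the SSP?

(a) 2-4-2 → violates
(b) 5-2-1 → obeys
(c) 3-2 → obeys
(d) 6-3 → obeys
(e) 4-1 → obeys
(f) 5-3 → obeys
(g) 3-1 → obeys
(h) 4-3 → obeys

7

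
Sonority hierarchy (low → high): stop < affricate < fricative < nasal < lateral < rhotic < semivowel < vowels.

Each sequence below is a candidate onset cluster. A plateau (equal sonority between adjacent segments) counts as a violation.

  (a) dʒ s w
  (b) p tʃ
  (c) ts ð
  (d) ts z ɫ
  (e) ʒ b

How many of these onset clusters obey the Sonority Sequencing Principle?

4

(a) sonority 2-3-7: well-formed.
(b) sonority 1-2: well-formed.
(c) sonority 2-3: well-formed.
(d) sonority 2-3-5: well-formed.
(e) sonority 3-1: ill-formed.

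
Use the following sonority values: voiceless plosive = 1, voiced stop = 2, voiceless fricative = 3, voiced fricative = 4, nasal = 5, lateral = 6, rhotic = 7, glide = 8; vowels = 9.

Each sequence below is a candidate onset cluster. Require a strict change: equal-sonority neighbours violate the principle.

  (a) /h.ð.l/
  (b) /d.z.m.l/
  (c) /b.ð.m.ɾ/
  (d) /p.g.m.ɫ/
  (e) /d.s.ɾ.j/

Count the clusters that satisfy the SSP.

(a) sonority 3-4-6: well-formed.
(b) sonority 2-4-5-6: well-formed.
(c) sonority 2-4-5-7: well-formed.
(d) sonority 1-2-5-6: well-formed.
(e) sonority 2-3-7-8: well-formed.

5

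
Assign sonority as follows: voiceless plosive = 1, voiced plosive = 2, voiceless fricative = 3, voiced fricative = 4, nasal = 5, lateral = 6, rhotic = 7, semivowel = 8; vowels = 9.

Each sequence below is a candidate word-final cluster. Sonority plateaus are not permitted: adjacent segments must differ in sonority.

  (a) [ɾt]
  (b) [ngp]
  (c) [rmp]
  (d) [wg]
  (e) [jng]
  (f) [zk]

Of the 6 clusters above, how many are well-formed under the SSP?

(a) sonority 7-1: well-formed.
(b) sonority 5-2-1: well-formed.
(c) sonority 7-5-1: well-formed.
(d) sonority 8-2: well-formed.
(e) sonority 8-5-2: well-formed.
(f) sonority 4-1: well-formed.

6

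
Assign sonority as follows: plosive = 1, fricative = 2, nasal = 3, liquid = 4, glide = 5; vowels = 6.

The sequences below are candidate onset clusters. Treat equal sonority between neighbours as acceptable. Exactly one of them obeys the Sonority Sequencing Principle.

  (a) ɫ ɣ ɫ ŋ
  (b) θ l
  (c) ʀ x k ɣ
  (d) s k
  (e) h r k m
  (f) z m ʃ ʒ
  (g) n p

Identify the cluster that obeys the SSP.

b

(a) ɫ ɣ ɫ ŋ: profile 4-2-4-3 — violates.
(b) θ l: profile 2-4 — obeys.
(c) ʀ x k ɣ: profile 4-2-1-2 — violates.
(d) s k: profile 2-1 — violates.
(e) h r k m: profile 2-4-1-3 — violates.
(f) z m ʃ ʒ: profile 2-3-2-2 — violates.
(g) n p: profile 3-1 — violates.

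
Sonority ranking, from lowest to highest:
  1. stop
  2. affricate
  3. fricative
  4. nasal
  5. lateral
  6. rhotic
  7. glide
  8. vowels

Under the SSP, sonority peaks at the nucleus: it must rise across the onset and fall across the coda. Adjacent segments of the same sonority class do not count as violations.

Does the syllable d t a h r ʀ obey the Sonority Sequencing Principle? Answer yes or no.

Onset: /d/ is a stop (sonority 1), /t/ is a stop (sonority 1); then the nucleus /a/ (sonority 8).
Onset profile 1-1-8 — rises to the nucleus.
Coda: /h/ is a fricative (sonority 3), /r/ is a rhotic (sonority 6), /ʀ/ is a rhotic (sonority 6).
Coda profile 8-3-6-6 — does not fall throughout.

no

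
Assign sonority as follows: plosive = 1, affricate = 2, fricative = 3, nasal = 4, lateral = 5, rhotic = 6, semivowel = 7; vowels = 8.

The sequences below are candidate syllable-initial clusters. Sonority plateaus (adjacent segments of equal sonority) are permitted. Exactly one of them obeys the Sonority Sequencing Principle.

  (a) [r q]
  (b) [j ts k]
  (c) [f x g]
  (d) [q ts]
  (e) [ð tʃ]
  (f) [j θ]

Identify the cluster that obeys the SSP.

d

(a) [r q]: profile 6-1 — violates.
(b) [j ts k]: profile 7-2-1 — violates.
(c) [f x g]: profile 3-3-1 — violates.
(d) [q ts]: profile 1-2 — obeys.
(e) [ð tʃ]: profile 3-2 — violates.
(f) [j θ]: profile 7-3 — violates.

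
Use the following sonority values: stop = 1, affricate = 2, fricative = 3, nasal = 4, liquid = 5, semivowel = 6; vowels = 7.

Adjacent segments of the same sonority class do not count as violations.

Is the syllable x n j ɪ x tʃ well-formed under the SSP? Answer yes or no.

Onset: /x/ is a fricative (sonority 3), /n/ is a nasal (sonority 4), /j/ is a semivowel (sonority 6); then the nucleus /ɪ/ (sonority 7).
Onset profile 3-4-6-7 — rises to the nucleus.
Coda: /x/ is a fricative (sonority 3), /tʃ/ is an affricate (sonority 2).
Coda profile 7-3-2 — falls from the nucleus.

yes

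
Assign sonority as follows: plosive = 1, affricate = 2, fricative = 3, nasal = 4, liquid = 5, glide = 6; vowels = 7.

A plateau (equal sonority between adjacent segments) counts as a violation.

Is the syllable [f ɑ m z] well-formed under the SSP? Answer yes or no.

yes

Onset: /f/ is a fricative (sonority 3); then the nucleus /ɑ/ (sonority 7).
Onset profile 3-7 — rises to the nucleus.
Coda: /m/ is a nasal (sonority 4), /z/ is a fricative (sonority 3).
Coda profile 7-4-3 — falls from the nucleus.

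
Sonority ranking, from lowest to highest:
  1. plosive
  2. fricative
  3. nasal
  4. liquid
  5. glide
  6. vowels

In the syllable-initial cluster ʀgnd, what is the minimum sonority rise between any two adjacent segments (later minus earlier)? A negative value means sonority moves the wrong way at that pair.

/ʀ/ — liquid, sonority 4.
/g/ — plosive, sonority 1.
/n/ — nasal, sonority 3.
/d/ — plosive, sonority 1.
/ʀ/→/g/: change -3.
/g/→/n/: change +2.
/n/→/d/: change -2.
Minimum = -3.

-3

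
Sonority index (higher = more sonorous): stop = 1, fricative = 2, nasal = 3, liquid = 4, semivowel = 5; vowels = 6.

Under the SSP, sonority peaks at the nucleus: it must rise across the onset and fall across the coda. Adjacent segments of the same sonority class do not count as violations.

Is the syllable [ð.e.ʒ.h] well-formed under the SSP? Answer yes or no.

Onset: /ð/ is a fricative (sonority 2); then the nucleus /e/ (sonority 6).
Onset profile 2-6 — rises to the nucleus.
Coda: /ʒ/ is a fricative (sonority 2), /h/ is a fricative (sonority 2).
Coda profile 6-2-2 — falls from the nucleus.

yes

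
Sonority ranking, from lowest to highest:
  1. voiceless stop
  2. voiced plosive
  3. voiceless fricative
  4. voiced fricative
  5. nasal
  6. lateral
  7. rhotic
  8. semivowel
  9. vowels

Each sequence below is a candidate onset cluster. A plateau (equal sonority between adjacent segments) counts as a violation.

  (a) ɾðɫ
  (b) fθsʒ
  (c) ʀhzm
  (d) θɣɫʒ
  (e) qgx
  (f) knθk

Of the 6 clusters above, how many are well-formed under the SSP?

1

(a) sonority 7-4-6: ill-formed.
(b) sonority 3-3-3-4: ill-formed.
(c) sonority 7-3-4-5: ill-formed.
(d) sonority 3-4-6-4: ill-formed.
(e) sonority 1-2-3: well-formed.
(f) sonority 1-5-3-1: ill-formed.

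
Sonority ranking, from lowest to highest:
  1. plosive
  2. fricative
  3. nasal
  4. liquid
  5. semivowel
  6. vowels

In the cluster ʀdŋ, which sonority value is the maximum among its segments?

4

/ʀ/ is a liquid (sonority 4).
/d/ is a plosive (sonority 1).
/ŋ/ is a nasal (sonority 3).
The maximum is 4.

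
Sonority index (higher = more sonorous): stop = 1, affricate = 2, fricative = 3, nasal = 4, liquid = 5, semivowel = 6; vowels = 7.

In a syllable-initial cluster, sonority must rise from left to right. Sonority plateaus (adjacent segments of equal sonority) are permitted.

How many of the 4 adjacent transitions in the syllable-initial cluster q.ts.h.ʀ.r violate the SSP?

/q/ is a stop (sonority 1).
/ts/ is an affricate (sonority 2).
/h/ is a fricative (sonority 3).
/ʀ/ is a liquid (sonority 5).
/r/ is a liquid (sonority 5).
/q/→/ts/: 1→2 (rises) — ok.
/ts/→/h/: 2→3 (rises) — ok.
/h/→/ʀ/: 3→5 (rises) — ok.
/ʀ/→/r/: 5→5 (plateau, allowed) — ok.

0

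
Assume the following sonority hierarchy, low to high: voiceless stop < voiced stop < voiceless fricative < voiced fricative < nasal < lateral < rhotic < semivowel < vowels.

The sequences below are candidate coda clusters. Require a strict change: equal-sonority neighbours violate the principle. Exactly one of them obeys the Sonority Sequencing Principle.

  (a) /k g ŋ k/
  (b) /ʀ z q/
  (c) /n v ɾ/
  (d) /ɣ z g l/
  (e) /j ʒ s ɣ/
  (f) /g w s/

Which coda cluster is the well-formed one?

b

(a) /k g ŋ k/: profile 1-2-5-1 — violates.
(b) /ʀ z q/: profile 7-4-1 — obeys.
(c) /n v ɾ/: profile 5-4-7 — violates.
(d) /ɣ z g l/: profile 4-4-2-6 — violates.
(e) /j ʒ s ɣ/: profile 8-4-3-4 — violates.
(f) /g w s/: profile 2-8-3 — violates.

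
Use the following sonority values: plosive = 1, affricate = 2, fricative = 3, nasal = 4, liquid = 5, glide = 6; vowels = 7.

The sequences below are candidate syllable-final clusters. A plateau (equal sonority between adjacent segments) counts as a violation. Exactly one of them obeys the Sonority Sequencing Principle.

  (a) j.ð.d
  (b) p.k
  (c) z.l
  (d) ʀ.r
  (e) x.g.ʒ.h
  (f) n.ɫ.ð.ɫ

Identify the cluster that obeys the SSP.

a

(a) sonority 6-3-1: well-formed.
(b) sonority 1-1: ill-formed.
(c) sonority 3-5: ill-formed.
(d) sonority 5-5: ill-formed.
(e) sonority 3-1-3-3: ill-formed.
(f) sonority 4-5-3-5: ill-formed.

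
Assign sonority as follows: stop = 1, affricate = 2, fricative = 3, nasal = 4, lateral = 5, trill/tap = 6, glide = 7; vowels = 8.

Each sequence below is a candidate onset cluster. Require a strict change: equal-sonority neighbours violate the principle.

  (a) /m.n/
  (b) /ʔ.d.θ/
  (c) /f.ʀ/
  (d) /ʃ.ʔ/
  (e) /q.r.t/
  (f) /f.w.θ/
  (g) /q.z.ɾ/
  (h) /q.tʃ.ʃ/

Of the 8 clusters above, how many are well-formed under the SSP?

(a) sonority 4-4: ill-formed.
(b) sonority 1-1-3: ill-formed.
(c) sonority 3-6: well-formed.
(d) sonority 3-1: ill-formed.
(e) sonority 1-6-1: ill-formed.
(f) sonority 3-7-3: ill-formed.
(g) sonority 1-3-6: well-formed.
(h) sonority 1-2-3: well-formed.

3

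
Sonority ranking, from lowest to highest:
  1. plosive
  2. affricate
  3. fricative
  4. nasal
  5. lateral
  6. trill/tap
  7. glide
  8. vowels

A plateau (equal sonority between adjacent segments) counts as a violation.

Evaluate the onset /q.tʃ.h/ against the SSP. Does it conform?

yes

/q/ — plosive, sonority 1.
/tʃ/ — affricate, sonority 2.
/h/ — fricative, sonority 3.
The profile 1-2-3 strictly rises, so the onset satisfies the SSP.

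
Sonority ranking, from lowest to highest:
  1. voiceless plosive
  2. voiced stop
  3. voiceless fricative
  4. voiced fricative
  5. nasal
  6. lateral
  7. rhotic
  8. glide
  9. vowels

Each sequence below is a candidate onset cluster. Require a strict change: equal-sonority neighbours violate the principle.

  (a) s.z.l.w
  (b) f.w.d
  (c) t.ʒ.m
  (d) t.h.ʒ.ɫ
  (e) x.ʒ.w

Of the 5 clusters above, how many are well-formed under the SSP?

4

(a) 3-4-6-8 → obeys
(b) 3-8-2 → violates
(c) 1-4-5 → obeys
(d) 1-3-4-6 → obeys
(e) 3-4-8 → obeys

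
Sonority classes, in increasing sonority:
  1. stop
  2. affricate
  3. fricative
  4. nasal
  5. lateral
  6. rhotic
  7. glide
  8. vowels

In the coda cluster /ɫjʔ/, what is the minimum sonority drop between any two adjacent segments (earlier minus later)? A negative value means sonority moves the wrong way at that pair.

/ɫ/ — lateral, sonority 5.
/j/ — glide, sonority 7.
/ʔ/ — stop, sonority 1.
/ɫ/→/j/: change -2.
/j/→/ʔ/: change +6.
Minimum = -2.

-2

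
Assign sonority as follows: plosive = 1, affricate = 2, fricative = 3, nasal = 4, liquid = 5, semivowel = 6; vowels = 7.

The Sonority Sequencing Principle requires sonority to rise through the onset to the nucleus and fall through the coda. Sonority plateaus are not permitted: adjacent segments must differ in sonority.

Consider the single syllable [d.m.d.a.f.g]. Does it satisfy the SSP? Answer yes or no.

Onset: /d/ is a plosive (sonority 1), /m/ is a nasal (sonority 4), /d/ is a plosive (sonority 1); then the nucleus /a/ (sonority 7).
Onset profile 1-4-1-7 — does not strictly rise throughout.
Coda: /f/ is a fricative (sonority 3), /g/ is a plosive (sonority 1).
Coda profile 7-3-1 — falls from the nucleus.

no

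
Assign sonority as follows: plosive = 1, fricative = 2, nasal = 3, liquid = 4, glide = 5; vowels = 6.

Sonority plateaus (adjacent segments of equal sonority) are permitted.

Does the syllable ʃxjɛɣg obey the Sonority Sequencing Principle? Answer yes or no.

yes

Onset: /ʃ/ is a fricative (sonority 2), /x/ is a fricative (sonority 2), /j/ is a glide (sonority 5); then the nucleus /ɛ/ (sonority 6).
Onset profile 2-2-5-6 — rises to the nucleus.
Coda: /ɣ/ is a fricative (sonority 2), /g/ is a plosive (sonority 1).
Coda profile 6-2-1 — falls from the nucleus.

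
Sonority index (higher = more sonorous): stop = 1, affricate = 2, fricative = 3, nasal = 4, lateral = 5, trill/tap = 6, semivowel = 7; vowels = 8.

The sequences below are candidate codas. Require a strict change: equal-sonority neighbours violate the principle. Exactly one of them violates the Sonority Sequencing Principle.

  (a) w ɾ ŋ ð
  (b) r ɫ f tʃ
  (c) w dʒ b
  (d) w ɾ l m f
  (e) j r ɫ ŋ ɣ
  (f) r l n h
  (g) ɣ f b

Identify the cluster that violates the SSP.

g

(a) sonority 7-6-4-3: well-formed.
(b) sonority 6-5-3-2: well-formed.
(c) sonority 7-2-1: well-formed.
(d) sonority 7-6-5-4-3: well-formed.
(e) sonority 7-6-5-4-3: well-formed.
(f) sonority 6-5-4-3: well-formed.
(g) sonority 3-3-1: ill-formed.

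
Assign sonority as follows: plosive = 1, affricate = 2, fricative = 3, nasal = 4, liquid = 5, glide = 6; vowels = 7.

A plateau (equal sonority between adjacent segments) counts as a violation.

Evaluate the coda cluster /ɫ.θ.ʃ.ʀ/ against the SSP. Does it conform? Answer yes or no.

/ɫ/ — liquid, sonority 5.
/θ/ — fricative, sonority 3.
/ʃ/ — fricative, sonority 3.
/ʀ/ — liquid, sonority 5.
The profile is 5-3-3-5. Between /θ/ (3) and /ʃ/ (3) sonority does not fall, so the cluster violates the SSP.

no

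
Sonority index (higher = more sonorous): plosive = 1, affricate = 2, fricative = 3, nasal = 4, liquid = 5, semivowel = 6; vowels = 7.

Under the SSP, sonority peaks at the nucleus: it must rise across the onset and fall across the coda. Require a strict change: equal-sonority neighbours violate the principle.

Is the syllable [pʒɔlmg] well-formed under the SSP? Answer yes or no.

Onset: /p/ is a plosive (sonority 1), /ʒ/ is a fricative (sonority 3); then the nucleus /ɔ/ (sonority 7).
Onset profile 1-3-7 — rises to the nucleus.
Coda: /l/ is a liquid (sonority 5), /m/ is a nasal (sonority 4), /g/ is a plosive (sonority 1).
Coda profile 7-5-4-1 — falls from the nucleus.

yes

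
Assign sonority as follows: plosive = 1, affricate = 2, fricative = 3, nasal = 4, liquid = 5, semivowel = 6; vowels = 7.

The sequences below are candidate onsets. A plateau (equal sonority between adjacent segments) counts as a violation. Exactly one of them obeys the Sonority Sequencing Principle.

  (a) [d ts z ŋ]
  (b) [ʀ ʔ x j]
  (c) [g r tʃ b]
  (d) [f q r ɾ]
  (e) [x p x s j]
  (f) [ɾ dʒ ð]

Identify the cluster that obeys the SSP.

a

(a) 1-2-3-4 → obeys
(b) 5-1-3-6 → violates
(c) 1-5-2-1 → violates
(d) 3-1-5-5 → violates
(e) 3-1-3-3-6 → violates
(f) 5-2-3 → violates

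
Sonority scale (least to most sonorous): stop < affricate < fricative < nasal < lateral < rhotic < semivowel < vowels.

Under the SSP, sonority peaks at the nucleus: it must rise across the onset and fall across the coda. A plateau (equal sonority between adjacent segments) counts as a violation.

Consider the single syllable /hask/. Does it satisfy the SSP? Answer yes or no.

yes

Onset: /h/ is a fricative (sonority 3); then the nucleus /a/ (sonority 8).
Onset profile 3-8 — rises to the nucleus.
Coda: /s/ is a fricative (sonority 3), /k/ is a stop (sonority 1).
Coda profile 8-3-1 — falls from the nucleus.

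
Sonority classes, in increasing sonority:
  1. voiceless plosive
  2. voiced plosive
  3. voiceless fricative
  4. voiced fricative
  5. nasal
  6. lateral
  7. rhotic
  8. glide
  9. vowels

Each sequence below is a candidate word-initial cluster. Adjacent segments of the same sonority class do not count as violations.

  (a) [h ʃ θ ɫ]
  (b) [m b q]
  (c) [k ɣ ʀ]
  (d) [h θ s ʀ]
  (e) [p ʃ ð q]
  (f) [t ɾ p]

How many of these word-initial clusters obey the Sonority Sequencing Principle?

3

(a) [h ʃ θ ɫ]: profile 3-3-3-6 — obeys.
(b) [m b q]: profile 5-2-1 — violates.
(c) [k ɣ ʀ]: profile 1-4-7 — obeys.
(d) [h θ s ʀ]: profile 3-3-3-7 — obeys.
(e) [p ʃ ð q]: profile 1-3-4-1 — violates.
(f) [t ɾ p]: profile 1-7-1 — violates.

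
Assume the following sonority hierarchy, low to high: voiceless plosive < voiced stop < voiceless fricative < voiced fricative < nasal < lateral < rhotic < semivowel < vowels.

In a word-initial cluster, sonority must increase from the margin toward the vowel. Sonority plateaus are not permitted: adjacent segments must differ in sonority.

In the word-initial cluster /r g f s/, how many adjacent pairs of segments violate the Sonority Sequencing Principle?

/r/ — rhotic, sonority 7.
/g/ — voiced stop, sonority 2.
/f/ — voiceless fricative, sonority 3.
/s/ — voiceless fricative, sonority 3.
/r/→/g/: 7→2 (does not rise) — violation.
/g/→/f/: 2→3 (rises) — ok.
/f/→/s/: 3→3 (plateau) — violation.

2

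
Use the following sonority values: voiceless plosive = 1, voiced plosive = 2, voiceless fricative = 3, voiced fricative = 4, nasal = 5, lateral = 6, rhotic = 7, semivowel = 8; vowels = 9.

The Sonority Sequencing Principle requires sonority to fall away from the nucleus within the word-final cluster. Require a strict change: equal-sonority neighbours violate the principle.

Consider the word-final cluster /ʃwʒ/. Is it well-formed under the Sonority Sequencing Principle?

/ʃ/ is a voiceless fricative (sonority 3).
/w/ is a semivowel (sonority 8).
/ʒ/ is a voiced fricative (sonority 4).
The profile is 3-8-4. Between /ʃ/ (3) and /w/ (8) sonority does not fall, so the cluster violates the SSP.

no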